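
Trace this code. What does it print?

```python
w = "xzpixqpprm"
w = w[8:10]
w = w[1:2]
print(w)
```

m

slice [8:10] → 'rm'
slice [1:2] → 'm'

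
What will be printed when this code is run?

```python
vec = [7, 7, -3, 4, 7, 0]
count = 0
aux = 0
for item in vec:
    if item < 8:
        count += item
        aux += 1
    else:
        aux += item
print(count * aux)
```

132

item=7: <8, count = 0+7 = 7; aux=1
item=7: <8, count = 7+7 = 14; aux=2
item=-3: <8, count = 14+(-3) = 11; aux=3
item=4: <8, count = 11+4 = 15; aux=4
item=7: <8, count = 15+7 = 22; aux=5
item=0: <8, count = 22+0 = 22; aux=6
count*aux = 22*6 = 132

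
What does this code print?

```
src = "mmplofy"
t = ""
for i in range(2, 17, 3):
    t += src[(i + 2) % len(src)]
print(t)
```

omlyp

i=2: add src[4]='o' → 'o'
i=5: add src[0]='m' → 'om'
i=8: add src[3]='l' → 'oml'
i=11: add src[6]='y' → 'omly'
i=14: add src[2]='p' → 'omlyp'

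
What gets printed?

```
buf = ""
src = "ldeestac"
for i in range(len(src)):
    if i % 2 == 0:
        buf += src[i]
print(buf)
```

lesa

i=0: add 'l' → 'l'
i=1: skip
i=2: add 'e' → 'le'
i=3: skip
i=4: add 's' → 'les'
i=5: skip
i=6: add 'a' → 'lesa'
i=7: skip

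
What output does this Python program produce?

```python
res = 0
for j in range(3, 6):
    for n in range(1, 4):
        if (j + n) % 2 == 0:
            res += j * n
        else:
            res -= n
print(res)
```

32

j=3,n=1: even sum, res = 0+3 = 3
j=3,n=2: odd sum, res = 3-2 = 1
j=3,n=3: even sum, res = 1+9 = 10
j=4,n=1: odd sum, res = 10-1 = 9
j=4,n=2: even sum, res = 9+8 = 17
j=4,n=3: odd sum, res = 17-3 = 14
j=5,n=1: even sum, res = 14+5 = 19
j=5,n=2: odd sum, res = 19-2 = 17
j=5,n=3: even sum, res = 17+15 = 32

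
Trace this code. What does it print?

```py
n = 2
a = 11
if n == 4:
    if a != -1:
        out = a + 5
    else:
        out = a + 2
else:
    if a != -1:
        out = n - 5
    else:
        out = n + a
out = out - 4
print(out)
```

-7

n=2, a=11
n == 4 is False; a != -1 is True
→ out = n - 5 = -3
out = (-3)-4 = -7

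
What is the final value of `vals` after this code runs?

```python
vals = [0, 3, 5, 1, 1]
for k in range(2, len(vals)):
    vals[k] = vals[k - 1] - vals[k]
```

[0, 3, -2, -3, -4]

k=2: vals[2] = 3-5 = -2 → [0, 3, -2, 1, 1]
k=3: vals[3] = (-2)-1 = -3 → [0, 3, -2, -3, 1]
k=4: vals[4] = (-3)-1 = -4 → [0, 3, -2, -3, -4]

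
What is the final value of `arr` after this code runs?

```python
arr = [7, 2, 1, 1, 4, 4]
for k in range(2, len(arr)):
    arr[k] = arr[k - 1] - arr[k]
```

k=2: arr[2] = 2-1 = 1 → [7, 2, 1, 1, 4, 4]
k=3: arr[3] = 1-1 = 0 → [7, 2, 1, 0, 4, 4]
k=4: arr[4] = 0-4 = -4 → [7, 2, 1, 0, -4, 4]
k=5: arr[5] = (-4)-4 = -8 → [7, 2, 1, 0, -4, -8]

[7, 2, 1, 0, -4, -8]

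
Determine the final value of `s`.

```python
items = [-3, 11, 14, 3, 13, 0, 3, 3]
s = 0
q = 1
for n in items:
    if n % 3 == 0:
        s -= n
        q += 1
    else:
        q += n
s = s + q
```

n=-3: %3==0, s = 0-(-3) = 3; q=2
n=11: not %3==0; q=13
n=14: not %3==0; q=27
n=3: %3==0, s = 3-3 = 0; q=28
n=13: not %3==0; q=41
n=0: %3==0, s = 0-0 = 0; q=42
n=3: %3==0, s = 0-3 = -3; q=43
n=3: %3==0, s = (-3)-3 = -6; q=44
s+q = (-6)+44 = 38

38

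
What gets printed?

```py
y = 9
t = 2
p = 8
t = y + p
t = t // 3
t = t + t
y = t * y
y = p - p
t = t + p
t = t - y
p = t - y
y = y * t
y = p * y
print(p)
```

18

t = 9+8 = 17
t = 17//3 = 5
t = 5+5 = 10
y = 10*9 = 90
y = 8-8 = 0
t = 10+8 = 18
t = 18-0 = 18
p = 18-0 = 18
y = 0*18 = 0
y = 18*0 = 0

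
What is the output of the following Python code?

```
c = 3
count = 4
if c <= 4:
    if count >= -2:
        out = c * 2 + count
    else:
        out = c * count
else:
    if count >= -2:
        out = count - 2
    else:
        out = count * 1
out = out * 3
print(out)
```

c=3, count=4
c <= 4 is True; count >= -2 is True
→ out = c * 2 + count = 10
out = 10*3 = 30

30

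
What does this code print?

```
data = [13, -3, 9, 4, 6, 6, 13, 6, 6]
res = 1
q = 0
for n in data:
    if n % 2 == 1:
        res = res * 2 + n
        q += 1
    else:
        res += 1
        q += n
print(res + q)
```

179

n=13: odd, res = 1*2+13 = 15; q=1
n=-3: odd, res = 15*2+(-3) = 27; q=2
n=9: odd, res = 27*2+9 = 63; q=3
n=4: not odd, res = 63+1 = 64; q=7
n=6: not odd, res = 64+1 = 65; q=13
n=6: not odd, res = 65+1 = 66; q=19
n=13: odd, res = 66*2+13 = 145; q=20
n=6: not odd, res = 145+1 = 146; q=26
n=6: not odd, res = 146+1 = 147; q=32
res+q = 147+32 = 179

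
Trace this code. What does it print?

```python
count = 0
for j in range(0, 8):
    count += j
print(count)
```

28

j=0: count = 0+0 = 0
j=1: count = 0+1 = 1
j=2: count = 1+2 = 3
j=3: count = 3+3 = 6
j=4: count = 6+4 = 10
j=5: count = 10+5 = 15
j=6: count = 15+6 = 21
j=7: count = 21+7 = 28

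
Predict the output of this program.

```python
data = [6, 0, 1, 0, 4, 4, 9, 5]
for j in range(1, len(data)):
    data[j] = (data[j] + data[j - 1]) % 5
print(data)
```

j=1: data[1] = (0+6)%5 = 1 → [6, 1, 1, 0, 4, 4, 9, 5]
j=2: data[2] = (1+1)%5 = 2 → [6, 1, 2, 0, 4, 4, 9, 5]
j=3: data[3] = (0+2)%5 = 2 → [6, 1, 2, 2, 4, 4, 9, 5]
j=4: data[4] = (4+2)%5 = 1 → [6, 1, 2, 2, 1, 4, 9, 5]
j=5: data[5] = (4+1)%5 = 0 → [6, 1, 2, 2, 1, 0, 9, 5]
j=6: data[6] = (9+0)%5 = 4 → [6, 1, 2, 2, 1, 0, 4, 5]
j=7: data[7] = (5+4)%5 = 4 → [6, 1, 2, 2, 1, 0, 4, 4]

[6, 1, 2, 2, 1, 0, 4, 4]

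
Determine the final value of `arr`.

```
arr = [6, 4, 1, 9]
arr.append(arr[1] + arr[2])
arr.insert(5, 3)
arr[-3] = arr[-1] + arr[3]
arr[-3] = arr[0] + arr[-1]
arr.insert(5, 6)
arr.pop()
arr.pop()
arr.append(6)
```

append arr[1]+arr[2] = 4+1 = 5 → [6, 4, 1, 9, 5]
insert 3 at 5 → [6, 4, 1, 9, 5, 3]
arr[-3] = arr[-1]+arr[3] = 3+9 = 12 → [6, 4, 1, 12, 5, 3]
arr[-3] = arr[0]+arr[-1] = 6+3 = 9 → [6, 4, 1, 9, 5, 3]
insert 6 at 5 → [6, 4, 1, 9, 5, 6, 3]
pop() removes 3 → [6, 4, 1, 9, 5, 6]
pop() removes 6 → [6, 4, 1, 9, 5]
append 6 → [6, 4, 1, 9, 5, 6]

[6, 4, 1, 9, 5, 6]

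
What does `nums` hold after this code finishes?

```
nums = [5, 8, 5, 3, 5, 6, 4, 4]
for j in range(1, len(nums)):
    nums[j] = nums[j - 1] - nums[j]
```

[5, -3, -8, -11, -16, -22, -26, -30]

j=1: nums[1] = 5-8 = -3 → [5, -3, 5, 3, 5, 6, 4, 4]
j=2: nums[2] = (-3)-5 = -8 → [5, -3, -8, 3, 5, 6, 4, 4]
j=3: nums[3] = (-8)-3 = -11 → [5, -3, -8, -11, 5, 6, 4, 4]
j=4: nums[4] = (-11)-5 = -16 → [5, -3, -8, -11, -16, 6, 4, 4]
j=5: nums[5] = (-16)-6 = -22 → [5, -3, -8, -11, -16, -22, 4, 4]
j=6: nums[6] = (-22)-4 = -26 → [5, -3, -8, -11, -16, -22, -26, 4]
j=7: nums[7] = (-26)-4 = -30 → [5, -3, -8, -11, -16, -22, -26, -30]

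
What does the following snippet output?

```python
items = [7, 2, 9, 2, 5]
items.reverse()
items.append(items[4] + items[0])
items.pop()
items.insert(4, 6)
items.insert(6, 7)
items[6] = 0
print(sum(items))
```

31

reverse → [5, 2, 9, 2, 7]
append items[4]+items[0] = 7+5 = 12 → [5, 2, 9, 2, 7, 12]
pop() removes 12 → [5, 2, 9, 2, 7]
insert 6 at 4 → [5, 2, 9, 2, 6, 7]
insert 7 at 6 → [5, 2, 9, 2, 6, 7, 7]
items[6] = 0 → [5, 2, 9, 2, 6, 7, 0]
sum = 31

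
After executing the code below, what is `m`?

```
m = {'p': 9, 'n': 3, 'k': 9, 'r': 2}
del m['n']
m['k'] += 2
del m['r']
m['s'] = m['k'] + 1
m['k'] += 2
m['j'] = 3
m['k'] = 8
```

del 'n' → {'p': 9, 'k': 9, 'r': 2}
m['k'] = 9+2 = 11 → {'p': 9, 'k': 11, 'r': 2}
del 'r' → {'p': 9, 'k': 11}
m['s'] = m['k']+1 = 12 → {'p': 9, 'k': 11, 's': 12}
m['k'] = 11+2 = 13 → {'p': 9, 'k': 13, 's': 12}
m['j'] = 3 → {'p': 9, 'k': 13, 's': 12, 'j': 3}
m['k'] = 8 → {'p': 9, 'k': 8, 's': 12, 'j': 3}

{'p': 9, 'k': 8, 's': 12, 'j': 3}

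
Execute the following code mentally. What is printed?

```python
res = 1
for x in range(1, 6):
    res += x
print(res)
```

16

x=1: res = 1+1 = 2
x=2: res = 2+2 = 4
x=3: res = 4+3 = 7
x=4: res = 7+4 = 11
x=5: res = 11+5 = 16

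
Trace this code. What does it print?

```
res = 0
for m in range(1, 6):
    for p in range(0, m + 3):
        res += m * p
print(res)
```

m=1,p=0: res = 0+0 = 0
m=1,p=1: res = 0+1 = 1
m=1,p=2: res = 1+2 = 3
m=1,p=3: res = 3+3 = 6
m=2,p=0: res = 6+0 = 6
m=2,p=1: res = 6+2 = 8
m=2,p=2: res = 8+4 = 12
m=2,p=3: res = 12+6 = 18
m=2,p=4: res = 18+8 = 26
m=3,p=0: res = 26+0 = 26
m=3,p=1: res = 26+3 = 29
m=3,p=2: res = 29+6 = 35
m=3,p=3: res = 35+9 = 44
m=3,p=4: res = 44+12 = 56
m=3,p=5: res = 56+15 = 71
m=4,p=0: res = 71+0 = 71
m=4,p=1: res = 71+4 = 75
m=4,p=2: res = 75+8 = 83
m=4,p=3: res = 83+12 = 95
m=4,p=4: res = 95+16 = 111
m=4,p=5: res = 111+20 = 131
m=4,p=6: res = 131+24 = 155
m=5,p=0: res = 155+0 = 155
m=5,p=1: res = 155+5 = 160
m=5,p=2: res = 160+10 = 170
m=5,p=3: res = 170+15 = 185
m=5,p=4: res = 185+20 = 205
m=5,p=5: res = 205+25 = 230
m=5,p=6: res = 230+30 = 260
m=5,p=7: res = 260+35 = 295

295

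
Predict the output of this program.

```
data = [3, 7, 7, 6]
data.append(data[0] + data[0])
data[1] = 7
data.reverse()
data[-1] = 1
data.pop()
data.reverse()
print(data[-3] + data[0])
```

14

append data[0]+data[0] = 3+3 = 6 → [3, 7, 7, 6, 6]
data[1] = 7 → [3, 7, 7, 6, 6]
reverse → [6, 6, 7, 7, 3]
data[-1] = 1 → [6, 6, 7, 7, 1]
pop() removes 1 → [6, 6, 7, 7]
reverse → [7, 7, 6, 6]
data[-3]+data[0] = 7+7 = 14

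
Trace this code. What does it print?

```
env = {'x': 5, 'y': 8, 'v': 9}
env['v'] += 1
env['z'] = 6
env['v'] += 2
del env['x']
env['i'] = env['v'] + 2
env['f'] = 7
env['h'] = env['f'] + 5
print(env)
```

env['v'] = 9+1 = 10 → {'x': 5, 'y': 8, 'v': 10}
env['z'] = 6 → {'x': 5, 'y': 8, 'v': 10, 'z': 6}
env['v'] = 10+2 = 12 → {'x': 5, 'y': 8, 'v': 12, 'z': 6}
del 'x' → {'y': 8, 'v': 12, 'z': 6}
env['i'] = env['v']+2 = 14 → {'y': 8, 'v': 12, 'z': 6, 'i': 14}
env['f'] = 7 → {'y': 8, 'v': 12, 'z': 6, 'i': 14, 'f': 7}
env['h'] = env['f']+5 = 12 → {'y': 8, 'v': 12, 'z': 6, 'i': 14, 'f': 7, 'h': 12}

{'y': 8, 'v': 12, 'z': 6, 'i': 14, 'f': 7, 'h': 12}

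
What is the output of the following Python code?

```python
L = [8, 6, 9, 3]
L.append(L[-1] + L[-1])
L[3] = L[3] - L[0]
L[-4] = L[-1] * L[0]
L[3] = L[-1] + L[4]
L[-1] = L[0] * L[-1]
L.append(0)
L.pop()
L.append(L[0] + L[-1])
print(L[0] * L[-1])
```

448

append L[-1]+L[-1] = 3+3 = 6 → [8, 6, 9, 3, 6]
L[3] = L[3]-L[0] = 3-8 = -5 → [8, 6, 9, -5, 6]
L[-4] = L[-1]*L[0] = 6*8 = 48 → [8, 48, 9, -5, 6]
L[3] = L[-1]+L[4] = 6+6 = 12 → [8, 48, 9, 12, 6]
L[-1] = L[0]*L[-1] = 8*6 = 48 → [8, 48, 9, 12, 48]
append 0 → [8, 48, 9, 12, 48, 0]
pop() removes 0 → [8, 48, 9, 12, 48]
append L[0]+L[-1] = 8+48 = 56 → [8, 48, 9, 12, 48, 56]
L[0]*L[-1] = 8*56 = 448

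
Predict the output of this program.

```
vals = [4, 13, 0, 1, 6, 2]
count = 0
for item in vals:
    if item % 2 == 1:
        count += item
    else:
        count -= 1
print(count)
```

10

item=4: not odd, count = 0-1 = -1
item=13: odd, count = (-1)+13 = 12
item=0: not odd, count = 12-1 = 11
item=1: odd, count = 11+1 = 12
item=6: not odd, count = 12-1 = 11
item=2: not odd, count = 11-1 = 10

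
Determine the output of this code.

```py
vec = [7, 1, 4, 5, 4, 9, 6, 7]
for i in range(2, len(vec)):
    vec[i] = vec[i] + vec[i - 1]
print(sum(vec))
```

i=2: vec[2] = 4+1 = 5 → [7, 1, 5, 5, 4, 9, 6, 7]
i=3: vec[3] = 5+5 = 10 → [7, 1, 5, 10, 4, 9, 6, 7]
i=4: vec[4] = 4+10 = 14 → [7, 1, 5, 10, 14, 9, 6, 7]
i=5: vec[5] = 9+14 = 23 → [7, 1, 5, 10, 14, 23, 6, 7]
i=6: vec[6] = 6+23 = 29 → [7, 1, 5, 10, 14, 23, 29, 7]
i=7: vec[7] = 7+29 = 36 → [7, 1, 5, 10, 14, 23, 29, 36]
sum = 125

125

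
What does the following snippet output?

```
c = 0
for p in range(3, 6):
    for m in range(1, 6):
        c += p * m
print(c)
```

180

p=3,m=1: c = 0+3 = 3
p=3,m=2: c = 3+6 = 9
p=3,m=3: c = 9+9 = 18
p=3,m=4: c = 18+12 = 30
p=3,m=5: c = 30+15 = 45
p=4,m=1: c = 45+4 = 49
p=4,m=2: c = 49+8 = 57
p=4,m=3: c = 57+12 = 69
p=4,m=4: c = 69+16 = 85
p=4,m=5: c = 85+20 = 105
p=5,m=1: c = 105+5 = 110
p=5,m=2: c = 110+10 = 120
p=5,m=3: c = 120+15 = 135
p=5,m=4: c = 135+20 = 155
p=5,m=5: c = 155+25 = 180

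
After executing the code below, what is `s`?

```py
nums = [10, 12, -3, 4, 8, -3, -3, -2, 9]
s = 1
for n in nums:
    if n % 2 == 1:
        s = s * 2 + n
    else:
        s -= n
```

-461

n=10: not odd, s = 1-10 = -9
n=12: not odd, s = (-9)-12 = -21
n=-3: odd, s = (-21)*2+(-3) = -45
n=4: not odd, s = (-45)-4 = -49
n=8: not odd, s = (-49)-8 = -57
n=-3: odd, s = (-57)*2+(-3) = -117
n=-3: odd, s = (-117)*2+(-3) = -237
n=-2: not odd, s = (-237)-(-2) = -235
n=9: odd, s = (-235)*2+9 = -461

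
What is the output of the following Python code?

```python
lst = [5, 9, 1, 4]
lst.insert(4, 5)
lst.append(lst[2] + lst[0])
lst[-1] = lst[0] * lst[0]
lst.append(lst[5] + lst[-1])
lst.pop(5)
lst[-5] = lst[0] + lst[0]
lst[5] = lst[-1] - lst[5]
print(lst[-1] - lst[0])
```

-5

insert 5 at 4 → [5, 9, 1, 4, 5]
append lst[2]+lst[0] = 1+5 = 6 → [5, 9, 1, 4, 5, 6]
lst[-1] = lst[0]*lst[0] = 5*5 = 25 → [5, 9, 1, 4, 5, 25]
append lst[5]+lst[-1] = 25+25 = 50 → [5, 9, 1, 4, 5, 25, 50]
pop(5) removes 25 → [5, 9, 1, 4, 5, 50]
lst[-5] = lst[0]+lst[0] = 5+5 = 10 → [5, 10, 1, 4, 5, 50]
lst[5] = lst[-1]-lst[5] = 50-50 = 0 → [5, 10, 1, 4, 5, 0]
lst[-1]-lst[0] = 0-5 = -5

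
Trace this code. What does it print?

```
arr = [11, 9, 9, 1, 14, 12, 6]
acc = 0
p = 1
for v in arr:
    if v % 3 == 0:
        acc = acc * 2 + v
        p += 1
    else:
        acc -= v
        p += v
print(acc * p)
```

v=11: not %3==0, acc = 0-11 = -11; p=12
v=9: %3==0, acc = (-11)*2+9 = -13; p=13
v=9: %3==0, acc = (-13)*2+9 = -17; p=14
v=1: not %3==0, acc = (-17)-1 = -18; p=15
v=14: not %3==0, acc = (-18)-14 = -32; p=29
v=12: %3==0, acc = (-32)*2+12 = -52; p=30
v=6: %3==0, acc = (-52)*2+6 = -98; p=31
acc*p = (-98)*31 = -3038

-3038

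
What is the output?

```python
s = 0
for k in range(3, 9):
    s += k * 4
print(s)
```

k=3: s = 0+3*4 = 12
k=4: s = 12+4*4 = 28
k=5: s = 28+5*4 = 48
k=6: s = 48+6*4 = 72
k=7: s = 72+7*4 = 100
k=8: s = 100+8*4 = 132

132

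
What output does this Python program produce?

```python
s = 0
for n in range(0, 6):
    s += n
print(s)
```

n=0: s = 0+0 = 0
n=1: s = 0+1 = 1
n=2: s = 1+2 = 3
n=3: s = 3+3 = 6
n=4: s = 6+4 = 10
n=5: s = 10+5 = 15

15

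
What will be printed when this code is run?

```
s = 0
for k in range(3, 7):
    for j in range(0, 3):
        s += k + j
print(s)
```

66

k=3,j=0: s = 0+3 = 3
k=3,j=1: s = 3+4 = 7
k=3,j=2: s = 7+5 = 12
k=4,j=0: s = 12+4 = 16
k=4,j=1: s = 16+5 = 21
k=4,j=2: s = 21+6 = 27
k=5,j=0: s = 27+5 = 32
k=5,j=1: s = 32+6 = 38
k=5,j=2: s = 38+7 = 45
k=6,j=0: s = 45+6 = 51
k=6,j=1: s = 51+7 = 58
k=6,j=2: s = 58+8 = 66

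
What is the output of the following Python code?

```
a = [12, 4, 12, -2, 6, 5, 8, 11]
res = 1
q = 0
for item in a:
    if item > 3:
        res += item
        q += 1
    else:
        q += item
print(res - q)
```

54

item=12: >3, res = 1+12 = 13; q=1
item=4: >3, res = 13+4 = 17; q=2
item=12: >3, res = 17+12 = 29; q=3
item=-2: not >3; q=1
item=6: >3, res = 29+6 = 35; q=2
item=5: >3, res = 35+5 = 40; q=3
item=8: >3, res = 40+8 = 48; q=4
item=11: >3, res = 48+11 = 59; q=5
res-q = 59-5 = 54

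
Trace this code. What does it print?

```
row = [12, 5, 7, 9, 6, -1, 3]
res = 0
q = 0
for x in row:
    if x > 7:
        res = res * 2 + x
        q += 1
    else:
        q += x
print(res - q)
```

x=12: >7, res = 0*2+12 = 12; q=1
x=5: not >7; q=6
x=7: not >7; q=13
x=9: >7, res = 12*2+9 = 33; q=14
x=6: not >7; q=20
x=-1: not >7; q=19
x=3: not >7; q=22
res-q = 33-22 = 11

11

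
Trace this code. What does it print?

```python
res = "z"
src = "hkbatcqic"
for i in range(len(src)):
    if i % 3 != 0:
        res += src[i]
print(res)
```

i=0: skip
i=1: add 'k' → 'zk'
i=2: add 'b' → 'zkb'
i=3: skip
i=4: add 't' → 'zkbt'
i=5: add 'c' → 'zkbtc'
i=6: skip
i=7: add 'i' → 'zkbtci'
i=8: add 'c' → 'zkbtcic'

zkbtcic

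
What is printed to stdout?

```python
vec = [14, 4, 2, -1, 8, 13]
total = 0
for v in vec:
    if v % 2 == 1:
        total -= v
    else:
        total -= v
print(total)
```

v=14: not odd, total = 0-14 = -14
v=4: not odd, total = (-14)-4 = -18
v=2: not odd, total = (-18)-2 = -20
v=-1: odd, total = (-20)-(-1) = -19
v=8: not odd, total = (-19)-8 = -27
v=13: odd, total = (-27)-13 = -40

-40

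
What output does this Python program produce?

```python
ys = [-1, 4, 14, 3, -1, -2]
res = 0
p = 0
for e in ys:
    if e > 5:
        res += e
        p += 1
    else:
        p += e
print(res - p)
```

e=-1: not >5; p=-1
e=4: not >5; p=3
e=14: >5, res = 0+14 = 14; p=4
e=3: not >5; p=7
e=-1: not >5; p=6
e=-2: not >5; p=4
res-p = 14-4 = 10

10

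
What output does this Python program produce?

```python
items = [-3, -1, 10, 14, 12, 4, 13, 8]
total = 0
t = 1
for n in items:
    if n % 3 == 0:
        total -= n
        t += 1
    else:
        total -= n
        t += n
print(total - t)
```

n=-3: %3==0, total = 0-(-3) = 3; t=2
n=-1: not %3==0, total = 3-(-1) = 4; t=1
n=10: not %3==0, total = 4-10 = -6; t=11
n=14: not %3==0, total = (-6)-14 = -20; t=25
n=12: %3==0, total = (-20)-12 = -32; t=26
n=4: not %3==0, total = (-32)-4 = -36; t=30
n=13: not %3==0, total = (-36)-13 = -49; t=43
n=8: not %3==0, total = (-49)-8 = -57; t=51
total-t = (-57)-51 = -108

-108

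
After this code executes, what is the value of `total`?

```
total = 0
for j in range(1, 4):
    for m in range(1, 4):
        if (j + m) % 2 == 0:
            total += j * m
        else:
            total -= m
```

12

j=1,m=1: even sum, total = 0+1 = 1
j=1,m=2: odd sum, total = 1-2 = -1
j=1,m=3: even sum, total = (-1)+3 = 2
j=2,m=1: odd sum, total = 2-1 = 1
j=2,m=2: even sum, total = 1+4 = 5
j=2,m=3: odd sum, total = 5-3 = 2
j=3,m=1: even sum, total = 2+3 = 5
j=3,m=2: odd sum, total = 5-2 = 3
j=3,m=3: even sum, total = 3+9 = 12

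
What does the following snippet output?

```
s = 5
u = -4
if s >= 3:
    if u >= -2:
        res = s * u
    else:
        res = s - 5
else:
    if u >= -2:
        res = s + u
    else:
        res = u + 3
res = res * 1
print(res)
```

s=5, u=-4
s >= 3 is True; u >= -2 is False
→ res = s - 5 = 0
res = 0*1 = 0

0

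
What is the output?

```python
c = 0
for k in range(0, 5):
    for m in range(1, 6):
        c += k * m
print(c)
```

k=0,m=1: c = 0+0 = 0
k=0,m=2: c = 0+0 = 0
k=0,m=3: c = 0+0 = 0
k=0,m=4: c = 0+0 = 0
k=0,m=5: c = 0+0 = 0
k=1,m=1: c = 0+1 = 1
k=1,m=2: c = 1+2 = 3
k=1,m=3: c = 3+3 = 6
k=1,m=4: c = 6+4 = 10
k=1,m=5: c = 10+5 = 15
k=2,m=1: c = 15+2 = 17
k=2,m=2: c = 17+4 = 21
k=2,m=3: c = 21+6 = 27
k=2,m=4: c = 27+8 = 35
k=2,m=5: c = 35+10 = 45
k=3,m=1: c = 45+3 = 48
k=3,m=2: c = 48+6 = 54
k=3,m=3: c = 54+9 = 63
k=3,m=4: c = 63+12 = 75
k=3,m=5: c = 75+15 = 90
k=4,m=1: c = 90+4 = 94
k=4,m=2: c = 94+8 = 102
k=4,m=3: c = 102+12 = 114
k=4,m=4: c = 114+16 = 130
k=4,m=5: c = 130+20 = 150

150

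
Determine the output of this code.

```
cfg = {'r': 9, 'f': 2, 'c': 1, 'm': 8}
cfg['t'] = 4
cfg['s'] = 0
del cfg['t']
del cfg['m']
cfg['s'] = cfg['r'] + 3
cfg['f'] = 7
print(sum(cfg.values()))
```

29

cfg['t'] = 4 → {'r': 9, 'f': 2, 'c': 1, 'm': 8, 't': 4}
cfg['s'] = 0 → {'r': 9, 'f': 2, 'c': 1, 'm': 8, 't': 4, 's': 0}
del 't' → {'r': 9, 'f': 2, 'c': 1, 'm': 8, 's': 0}
del 'm' → {'r': 9, 'f': 2, 'c': 1, 's': 0}
cfg['s'] = cfg['r']+3 = 12 → {'r': 9, 'f': 2, 'c': 1, 's': 12}
cfg['f'] = 7 → {'r': 9, 'f': 7, 'c': 1, 's': 12}
sum of values = 29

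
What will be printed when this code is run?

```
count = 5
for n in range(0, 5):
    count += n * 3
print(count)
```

n=0: count = 5+0*3 = 5
n=1: count = 5+1*3 = 8
n=2: count = 8+2*3 = 14
n=3: count = 14+3*3 = 23
n=4: count = 23+4*3 = 35

35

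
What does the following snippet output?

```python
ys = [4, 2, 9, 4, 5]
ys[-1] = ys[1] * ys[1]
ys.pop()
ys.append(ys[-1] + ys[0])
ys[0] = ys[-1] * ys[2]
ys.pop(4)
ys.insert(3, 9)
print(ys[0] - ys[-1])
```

ys[-1] = ys[1]*ys[1] = 2*2 = 4 → [4, 2, 9, 4, 4]
pop() removes 4 → [4, 2, 9, 4]
append ys[-1]+ys[0] = 4+4 = 8 → [4, 2, 9, 4, 8]
ys[0] = ys[-1]*ys[2] = 8*9 = 72 → [72, 2, 9, 4, 8]
pop(4) removes 8 → [72, 2, 9, 4]
insert 9 at 3 → [72, 2, 9, 9, 4]
ys[0]-ys[-1] = 72-4 = 68

68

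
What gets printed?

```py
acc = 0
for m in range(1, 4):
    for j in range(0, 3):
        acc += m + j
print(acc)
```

m=1,j=0: acc = 0+1 = 1
m=1,j=1: acc = 1+2 = 3
m=1,j=2: acc = 3+3 = 6
m=2,j=0: acc = 6+2 = 8
m=2,j=1: acc = 8+3 = 11
m=2,j=2: acc = 11+4 = 15
m=3,j=0: acc = 15+3 = 18
m=3,j=1: acc = 18+4 = 22
m=3,j=2: acc = 22+5 = 27

27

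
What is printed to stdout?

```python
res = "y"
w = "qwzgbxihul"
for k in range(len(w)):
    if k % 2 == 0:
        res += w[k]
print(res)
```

yqzbiu

k=0: add 'q' → 'yq'
k=1: skip
k=2: add 'z' → 'yqz'
k=3: skip
k=4: add 'b' → 'yqzb'
k=5: skip
k=6: add 'i' → 'yqzbi'
k=7: skip
k=8: add 'u' → 'yqzbiu'
k=9: skip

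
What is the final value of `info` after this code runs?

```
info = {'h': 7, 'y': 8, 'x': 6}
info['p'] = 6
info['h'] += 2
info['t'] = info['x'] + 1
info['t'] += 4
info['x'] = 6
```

info['p'] = 6 → {'h': 7, 'y': 8, 'x': 6, 'p': 6}
info['h'] = 7+2 = 9 → {'h': 9, 'y': 8, 'x': 6, 'p': 6}
info['t'] = info['x']+1 = 7 → {'h': 9, 'y': 8, 'x': 6, 'p': 6, 't': 7}
info['t'] = 7+4 = 11 → {'h': 9, 'y': 8, 'x': 6, 'p': 6, 't': 11}
info['x'] = 6 → {'h': 9, 'y': 8, 'x': 6, 'p': 6, 't': 11}

{'h': 9, 'y': 8, 'x': 6, 'p': 6, 't': 11}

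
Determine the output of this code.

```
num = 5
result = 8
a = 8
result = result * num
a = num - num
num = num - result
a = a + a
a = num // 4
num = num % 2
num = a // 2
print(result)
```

40

result = 8*5 = 40
a = 5-5 = 0
num = 5-40 = -35
a = 0+0 = 0
a = (-35)//4 = -9
num = (-35)%2 = 1
num = (-9)//2 = -5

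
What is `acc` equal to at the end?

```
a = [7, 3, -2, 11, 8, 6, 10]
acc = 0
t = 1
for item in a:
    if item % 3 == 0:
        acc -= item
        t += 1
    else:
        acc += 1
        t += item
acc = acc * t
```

-148

item=7: not %3==0, acc = 0+1 = 1; t=8
item=3: %3==0, acc = 1-3 = -2; t=9
item=-2: not %3==0, acc = (-2)+1 = -1; t=7
item=11: not %3==0, acc = (-1)+1 = 0; t=18
item=8: not %3==0, acc = 0+1 = 1; t=26
item=6: %3==0, acc = 1-6 = -5; t=27
item=10: not %3==0, acc = (-5)+1 = -4; t=37
acc*t = (-4)*37 = -148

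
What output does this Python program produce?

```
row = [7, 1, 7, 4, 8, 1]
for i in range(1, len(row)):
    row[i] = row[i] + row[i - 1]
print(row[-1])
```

28

i=1: row[1] = 1+7 = 8 → [7, 8, 7, 4, 8, 1]
i=2: row[2] = 7+8 = 15 → [7, 8, 15, 4, 8, 1]
i=3: row[3] = 4+15 = 19 → [7, 8, 15, 19, 8, 1]
i=4: row[4] = 8+19 = 27 → [7, 8, 15, 19, 27, 1]
i=5: row[5] = 1+27 = 28 → [7, 8, 15, 19, 27, 28]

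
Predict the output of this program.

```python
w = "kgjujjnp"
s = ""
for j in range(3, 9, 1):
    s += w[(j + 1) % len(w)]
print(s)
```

j=3: add w[4]='j' → 'j'
j=4: add w[5]='j' → 'jj'
j=5: add w[6]='n' → 'jjn'
j=6: add w[7]='p' → 'jjnp'
j=7: add w[0]='k' → 'jjnpk'
j=8: add w[1]='g' → 'jjnpkg'

jjnpkg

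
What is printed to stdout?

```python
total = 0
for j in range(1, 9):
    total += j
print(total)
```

j=1: total = 0+1 = 1
j=2: total = 1+2 = 3
j=3: total = 3+3 = 6
j=4: total = 6+4 = 10
j=5: total = 10+5 = 15
j=6: total = 15+6 = 21
j=7: total = 21+7 = 28
j=8: total = 28+8 = 36

36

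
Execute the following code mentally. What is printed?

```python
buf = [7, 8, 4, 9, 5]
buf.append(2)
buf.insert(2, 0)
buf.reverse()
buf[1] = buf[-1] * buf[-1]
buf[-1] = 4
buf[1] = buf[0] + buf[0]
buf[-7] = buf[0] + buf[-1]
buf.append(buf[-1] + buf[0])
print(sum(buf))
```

append 2 → [7, 8, 4, 9, 5, 2]
insert 0 at 2 → [7, 8, 0, 4, 9, 5, 2]
reverse → [2, 5, 9, 4, 0, 8, 7]
buf[1] = buf[-1]*buf[-1] = 7*7 = 49 → [2, 49, 9, 4, 0, 8, 7]
buf[-1] = 4 → [2, 49, 9, 4, 0, 8, 4]
buf[1] = buf[0]+buf[0] = 2+2 = 4 → [2, 4, 9, 4, 0, 8, 4]
buf[-7] = buf[0]+buf[-1] = 2+4 = 6 → [6, 4, 9, 4, 0, 8, 4]
append buf[-1]+buf[0] = 4+6 = 10 → [6, 4, 9, 4, 0, 8, 4, 10]
sum = 45

45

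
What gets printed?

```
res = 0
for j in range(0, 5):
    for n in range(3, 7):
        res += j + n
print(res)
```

130

j=0,n=3: res = 0+3 = 3
j=0,n=4: res = 3+4 = 7
j=0,n=5: res = 7+5 = 12
j=0,n=6: res = 12+6 = 18
j=1,n=3: res = 18+4 = 22
j=1,n=4: res = 22+5 = 27
j=1,n=5: res = 27+6 = 33
j=1,n=6: res = 33+7 = 40
j=2,n=3: res = 40+5 = 45
j=2,n=4: res = 45+6 = 51
j=2,n=5: res = 51+7 = 58
j=2,n=6: res = 58+8 = 66
j=3,n=3: res = 66+6 = 72
j=3,n=4: res = 72+7 = 79
j=3,n=5: res = 79+8 = 87
j=3,n=6: res = 87+9 = 96
j=4,n=3: res = 96+7 = 103
j=4,n=4: res = 103+8 = 111
j=4,n=5: res = 111+9 = 120
j=4,n=6: res = 120+10 = 130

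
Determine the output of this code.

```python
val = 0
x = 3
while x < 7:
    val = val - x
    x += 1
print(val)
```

x=3: val = 0-3 = -3
x=4: val = (-3)-4 = -7
x=5: val = (-7)-5 = -12
x=6: val = (-12)-6 = -18

-18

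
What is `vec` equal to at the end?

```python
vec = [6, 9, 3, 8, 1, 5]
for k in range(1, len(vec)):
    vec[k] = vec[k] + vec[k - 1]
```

[6, 15, 18, 26, 27, 32]

k=1: vec[1] = 9+6 = 15 → [6, 15, 3, 8, 1, 5]
k=2: vec[2] = 3+15 = 18 → [6, 15, 18, 8, 1, 5]
k=3: vec[3] = 8+18 = 26 → [6, 15, 18, 26, 1, 5]
k=4: vec[4] = 1+26 = 27 → [6, 15, 18, 26, 27, 5]
k=5: vec[5] = 5+27 = 32 → [6, 15, 18, 26, 27, 32]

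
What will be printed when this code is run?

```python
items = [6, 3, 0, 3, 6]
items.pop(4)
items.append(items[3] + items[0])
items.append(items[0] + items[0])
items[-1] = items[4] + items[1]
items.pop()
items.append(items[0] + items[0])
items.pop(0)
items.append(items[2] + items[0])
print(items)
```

pop(4) removes 6 → [6, 3, 0, 3]
append items[3]+items[0] = 3+6 = 9 → [6, 3, 0, 3, 9]
append items[0]+items[0] = 6+6 = 12 → [6, 3, 0, 3, 9, 12]
items[-1] = items[4]+items[1] = 9+3 = 12 → [6, 3, 0, 3, 9, 12]
pop() removes 12 → [6, 3, 0, 3, 9]
append items[0]+items[0] = 6+6 = 12 → [6, 3, 0, 3, 9, 12]
pop(0) removes 6 → [3, 0, 3, 9, 12]
append items[2]+items[0] = 3+3 = 6 → [3, 0, 3, 9, 12, 6]

[3, 0, 3, 9, 12, 6]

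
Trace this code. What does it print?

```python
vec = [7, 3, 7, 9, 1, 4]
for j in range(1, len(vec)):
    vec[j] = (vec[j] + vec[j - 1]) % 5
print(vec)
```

[7, 0, 2, 1, 2, 1]

j=1: vec[1] = (3+7)%5 = 0 → [7, 0, 7, 9, 1, 4]
j=2: vec[2] = (7+0)%5 = 2 → [7, 0, 2, 9, 1, 4]
j=3: vec[3] = (9+2)%5 = 1 → [7, 0, 2, 1, 1, 4]
j=4: vec[4] = (1+1)%5 = 2 → [7, 0, 2, 1, 2, 4]
j=5: vec[5] = (4+2)%5 = 1 → [7, 0, 2, 1, 2, 1]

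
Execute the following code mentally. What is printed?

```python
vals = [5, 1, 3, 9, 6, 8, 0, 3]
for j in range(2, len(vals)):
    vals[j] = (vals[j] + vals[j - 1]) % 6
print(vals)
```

j=2: vals[2] = (3+1)%6 = 4 → [5, 1, 4, 9, 6, 8, 0, 3]
j=3: vals[3] = (9+4)%6 = 1 → [5, 1, 4, 1, 6, 8, 0, 3]
j=4: vals[4] = (6+1)%6 = 1 → [5, 1, 4, 1, 1, 8, 0, 3]
j=5: vals[5] = (8+1)%6 = 3 → [5, 1, 4, 1, 1, 3, 0, 3]
j=6: vals[6] = (0+3)%6 = 3 → [5, 1, 4, 1, 1, 3, 3, 3]
j=7: vals[7] = (3+3)%6 = 0 → [5, 1, 4, 1, 1, 3, 3, 0]

[5, 1, 4, 1, 1, 3, 3, 0]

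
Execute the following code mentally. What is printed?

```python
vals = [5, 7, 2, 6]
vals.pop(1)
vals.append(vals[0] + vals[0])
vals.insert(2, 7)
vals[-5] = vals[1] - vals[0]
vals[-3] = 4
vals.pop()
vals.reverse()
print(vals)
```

[6, 4, 2, -3]

pop(1) removes 7 → [5, 2, 6]
append vals[0]+vals[0] = 5+5 = 10 → [5, 2, 6, 10]
insert 7 at 2 → [5, 2, 7, 6, 10]
vals[-5] = vals[1]-vals[0] = 2-5 = -3 → [-3, 2, 7, 6, 10]
vals[-3] = 4 → [-3, 2, 4, 6, 10]
pop() removes 10 → [-3, 2, 4, 6]
reverse → [6, 4, 2, -3]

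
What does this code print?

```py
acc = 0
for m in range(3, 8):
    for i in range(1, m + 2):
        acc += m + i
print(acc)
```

m=3,i=1: acc = 0+4 = 4
m=3,i=2: acc = 4+5 = 9
m=3,i=3: acc = 9+6 = 15
m=3,i=4: acc = 15+7 = 22
m=4,i=1: acc = 22+5 = 27
m=4,i=2: acc = 27+6 = 33
m=4,i=3: acc = 33+7 = 40
m=4,i=4: acc = 40+8 = 48
m=4,i=5: acc = 48+9 = 57
m=5,i=1: acc = 57+6 = 63
m=5,i=2: acc = 63+7 = 70
m=5,i=3: acc = 70+8 = 78
m=5,i=4: acc = 78+9 = 87
m=5,i=5: acc = 87+10 = 97
m=5,i=6: acc = 97+11 = 108
m=6,i=1: acc = 108+7 = 115
m=6,i=2: acc = 115+8 = 123
m=6,i=3: acc = 123+9 = 132
m=6,i=4: acc = 132+10 = 142
m=6,i=5: acc = 142+11 = 153
m=6,i=6: acc = 153+12 = 165
m=6,i=7: acc = 165+13 = 178
m=7,i=1: acc = 178+8 = 186
m=7,i=2: acc = 186+9 = 195
m=7,i=3: acc = 195+10 = 205
m=7,i=4: acc = 205+11 = 216
m=7,i=5: acc = 216+12 = 228
m=7,i=6: acc = 228+13 = 241
m=7,i=7: acc = 241+14 = 255
m=7,i=8: acc = 255+15 = 270

270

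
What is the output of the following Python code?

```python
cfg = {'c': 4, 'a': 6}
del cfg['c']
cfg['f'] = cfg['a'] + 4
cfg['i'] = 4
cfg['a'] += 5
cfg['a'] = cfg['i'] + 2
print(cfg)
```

{'a': 6, 'f': 10, 'i': 4}

del 'c' → {'a': 6}
cfg['f'] = cfg['a']+4 = 10 → {'a': 6, 'f': 10}
cfg['i'] = 4 → {'a': 6, 'f': 10, 'i': 4}
cfg['a'] = 6+5 = 11 → {'a': 11, 'f': 10, 'i': 4}
cfg['a'] = cfg['i']+2 = 6 → {'a': 6, 'f': 10, 'i': 4}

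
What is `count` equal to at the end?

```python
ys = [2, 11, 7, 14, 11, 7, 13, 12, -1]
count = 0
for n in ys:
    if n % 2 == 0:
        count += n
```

n=2: even, count = 0+2 = 2
n=11: not even
n=7: not even
n=14: even, count = 2+14 = 16
n=11: not even
n=7: not even
n=13: not even
n=12: even, count = 16+12 = 28
n=-1: not even

28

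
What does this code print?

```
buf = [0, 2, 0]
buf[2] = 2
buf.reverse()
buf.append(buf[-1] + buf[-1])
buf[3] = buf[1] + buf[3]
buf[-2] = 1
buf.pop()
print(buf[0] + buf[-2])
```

4

buf[2] = 2 → [0, 2, 2]
reverse → [2, 2, 0]
append buf[-1]+buf[-1] = 0+0 = 0 → [2, 2, 0, 0]
buf[3] = buf[1]+buf[3] = 2+0 = 2 → [2, 2, 0, 2]
buf[-2] = 1 → [2, 2, 1, 2]
pop() removes 2 → [2, 2, 1]
buf[0]+buf[-2] = 2+2 = 4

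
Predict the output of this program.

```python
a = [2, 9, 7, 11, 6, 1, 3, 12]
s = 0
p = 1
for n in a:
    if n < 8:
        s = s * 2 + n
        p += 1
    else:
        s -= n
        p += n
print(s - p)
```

n=2: <8, s = 0*2+2 = 2; p=2
n=9: not <8, s = 2-9 = -7; p=11
n=7: <8, s = (-7)*2+7 = -7; p=12
n=11: not <8, s = (-7)-11 = -18; p=23
n=6: <8, s = (-18)*2+6 = -30; p=24
n=1: <8, s = (-30)*2+1 = -59; p=25
n=3: <8, s = (-59)*2+3 = -115; p=26
n=12: not <8, s = (-115)-12 = -127; p=38
s-p = (-127)-38 = -165

-165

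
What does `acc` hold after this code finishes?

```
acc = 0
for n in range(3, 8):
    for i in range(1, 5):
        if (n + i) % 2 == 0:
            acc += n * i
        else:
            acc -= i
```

n=3,i=1: even sum, acc = 0+3 = 3
n=3,i=2: odd sum, acc = 3-2 = 1
n=3,i=3: even sum, acc = 1+9 = 10
n=3,i=4: odd sum, acc = 10-4 = 6
n=4,i=1: odd sum, acc = 6-1 = 5
n=4,i=2: even sum, acc = 5+8 = 13
n=4,i=3: odd sum, acc = 13-3 = 10
n=4,i=4: even sum, acc = 10+16 = 26
n=5,i=1: even sum, acc = 26+5 = 31
n=5,i=2: odd sum, acc = 31-2 = 29
n=5,i=3: even sum, acc = 29+15 = 44
n=5,i=4: odd sum, acc = 44-4 = 40
n=6,i=1: odd sum, acc = 40-1 = 39
n=6,i=2: even sum, acc = 39+12 = 51
n=6,i=3: odd sum, acc = 51-3 = 48
n=6,i=4: even sum, acc = 48+24 = 72
n=7,i=1: even sum, acc = 72+7 = 79
n=7,i=2: odd sum, acc = 79-2 = 77
n=7,i=3: even sum, acc = 77+21 = 98
n=7,i=4: odd sum, acc = 98-4 = 94

94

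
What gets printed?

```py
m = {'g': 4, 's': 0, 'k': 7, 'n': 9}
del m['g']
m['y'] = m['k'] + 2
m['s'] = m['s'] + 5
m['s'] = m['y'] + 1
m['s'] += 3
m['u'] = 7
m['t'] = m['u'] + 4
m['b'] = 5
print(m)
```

del 'g' → {'s': 0, 'k': 7, 'n': 9}
m['y'] = m['k']+2 = 9 → {'s': 0, 'k': 7, 'n': 9, 'y': 9}
m['s'] = m['s']+5 = 5 → {'s': 5, 'k': 7, 'n': 9, 'y': 9}
m['s'] = m['y']+1 = 10 → {'s': 10, 'k': 7, 'n': 9, 'y': 9}
m['s'] = 10+3 = 13 → {'s': 13, 'k': 7, 'n': 9, 'y': 9}
m['u'] = 7 → {'s': 13, 'k': 7, 'n': 9, 'y': 9, 'u': 7}
m['t'] = m['u']+4 = 11 → {'s': 13, 'k': 7, 'n': 9, 'y': 9, 'u': 7, 't': 11}
m['b'] = 5 → {'s': 13, 'k': 7, 'n': 9, 'y': 9, 'u': 7, 't': 11, 'b': 5}

{'s': 13, 'k': 7, 'n': 9, 'y': 9, 'u': 7, 't': 11, 'b': 5}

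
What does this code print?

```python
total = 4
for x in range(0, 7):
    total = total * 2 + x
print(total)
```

632

x=0: total = 4*2+0 = 8
x=1: total = 8*2+1 = 17
x=2: total = 17*2+2 = 36
x=3: total = 36*2+3 = 75
x=4: total = 75*2+4 = 154
x=5: total = 154*2+5 = 313
x=6: total = 313*2+6 = 632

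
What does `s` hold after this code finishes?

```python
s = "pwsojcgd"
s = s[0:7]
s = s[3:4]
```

slice [0:7] → 'pwsojcg'
slice [3:4] → 'o'

'o'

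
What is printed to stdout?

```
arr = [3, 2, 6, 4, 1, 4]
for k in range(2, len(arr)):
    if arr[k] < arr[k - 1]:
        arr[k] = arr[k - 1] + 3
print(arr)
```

k=2: 6>=2, unchanged → [3, 2, 6, 4, 1, 4]
k=3: 4<6, arr[3] = 6+3 = 9 → [3, 2, 6, 9, 1, 4]
k=4: 1<9, arr[4] = 9+3 = 12 → [3, 2, 6, 9, 12, 4]
k=5: 4<12, arr[5] = 12+3 = 15 → [3, 2, 6, 9, 12, 15]

[3, 2, 6, 9, 12, 15]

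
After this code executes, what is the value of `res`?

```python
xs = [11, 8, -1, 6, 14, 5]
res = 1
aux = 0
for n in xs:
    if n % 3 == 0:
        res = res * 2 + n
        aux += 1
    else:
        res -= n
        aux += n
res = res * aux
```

-1786

n=11: not %3==0, res = 1-11 = -10; aux=11
n=8: not %3==0, res = (-10)-8 = -18; aux=19
n=-1: not %3==0, res = (-18)-(-1) = -17; aux=18
n=6: %3==0, res = (-17)*2+6 = -28; aux=19
n=14: not %3==0, res = (-28)-14 = -42; aux=33
n=5: not %3==0, res = (-42)-5 = -47; aux=38
res*aux = (-47)*38 = -1786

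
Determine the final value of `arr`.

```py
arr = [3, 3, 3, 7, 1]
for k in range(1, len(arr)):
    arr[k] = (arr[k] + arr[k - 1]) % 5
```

k=1: arr[1] = (3+3)%5 = 1 → [3, 1, 3, 7, 1]
k=2: arr[2] = (3+1)%5 = 4 → [3, 1, 4, 7, 1]
k=3: arr[3] = (7+4)%5 = 1 → [3, 1, 4, 1, 1]
k=4: arr[4] = (1+1)%5 = 2 → [3, 1, 4, 1, 2]

[3, 1, 4, 1, 2]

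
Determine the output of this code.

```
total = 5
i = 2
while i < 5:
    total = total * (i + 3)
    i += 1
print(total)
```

i=2: total = 5*5 = 25
i=3: total = 25*6 = 150
i=4: total = 150*7 = 1050

1050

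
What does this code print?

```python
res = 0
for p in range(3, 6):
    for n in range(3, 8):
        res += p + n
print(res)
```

p=3,n=3: res = 0+6 = 6
p=3,n=4: res = 6+7 = 13
p=3,n=5: res = 13+8 = 21
p=3,n=6: res = 21+9 = 30
p=3,n=7: res = 30+10 = 40
p=4,n=3: res = 40+7 = 47
p=4,n=4: res = 47+8 = 55
p=4,n=5: res = 55+9 = 64
p=4,n=6: res = 64+10 = 74
p=4,n=7: res = 74+11 = 85
p=5,n=3: res = 85+8 = 93
p=5,n=4: res = 93+9 = 102
p=5,n=5: res = 102+10 = 112
p=5,n=6: res = 112+11 = 123
p=5,n=7: res = 123+12 = 135

135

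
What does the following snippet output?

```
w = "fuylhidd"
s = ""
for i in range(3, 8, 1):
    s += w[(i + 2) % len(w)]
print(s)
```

i=3: add w[5]='i' → 'i'
i=4: add w[6]='d' → 'id'
i=5: add w[7]='d' → 'idd'
i=6: add w[0]='f' → 'iddf'
i=7: add w[1]='u' → 'iddfu'

iddfu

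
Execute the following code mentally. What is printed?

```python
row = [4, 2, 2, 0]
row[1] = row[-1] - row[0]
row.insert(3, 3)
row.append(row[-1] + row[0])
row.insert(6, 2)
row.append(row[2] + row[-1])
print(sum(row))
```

15

row[1] = row[-1]-row[0] = 0-4 = -4 → [4, -4, 2, 0]
insert 3 at 3 → [4, -4, 2, 3, 0]
append row[-1]+row[0] = 0+4 = 4 → [4, -4, 2, 3, 0, 4]
insert 2 at 6 → [4, -4, 2, 3, 0, 4, 2]
append row[2]+row[-1] = 2+2 = 4 → [4, -4, 2, 3, 0, 4, 2, 4]
sum = 15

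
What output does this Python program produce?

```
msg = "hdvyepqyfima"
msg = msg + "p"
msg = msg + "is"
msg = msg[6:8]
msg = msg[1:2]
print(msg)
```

y

+ 'p' → 'hdvyepqyfimap'
+ 'is' → 'hdvyepqyfimapis'
slice [6:8] → 'qy'
slice [1:2] → 'y'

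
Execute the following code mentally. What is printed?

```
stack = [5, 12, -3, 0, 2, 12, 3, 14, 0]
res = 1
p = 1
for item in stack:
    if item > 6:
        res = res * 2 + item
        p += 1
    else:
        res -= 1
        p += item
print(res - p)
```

item=5: not >6, res = 1-1 = 0; p=6
item=12: >6, res = 0*2+12 = 12; p=7
item=-3: not >6, res = 12-1 = 11; p=4
item=0: not >6, res = 11-1 = 10; p=4
item=2: not >6, res = 10-1 = 9; p=6
item=12: >6, res = 9*2+12 = 30; p=7
item=3: not >6, res = 30-1 = 29; p=10
item=14: >6, res = 29*2+14 = 72; p=11
item=0: not >6, res = 72-1 = 71; p=11
res-p = 71-11 = 60

60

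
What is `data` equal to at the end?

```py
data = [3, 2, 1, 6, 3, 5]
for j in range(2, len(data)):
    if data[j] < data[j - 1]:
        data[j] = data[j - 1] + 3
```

j=2: 1<2, data[2] = 2+3 = 5 → [3, 2, 5, 6, 3, 5]
j=3: 6>=5, unchanged → [3, 2, 5, 6, 3, 5]
j=4: 3<6, data[4] = 6+3 = 9 → [3, 2, 5, 6, 9, 5]
j=5: 5<9, data[5] = 9+3 = 12 → [3, 2, 5, 6, 9, 12]

[3, 2, 5, 6, 9, 12]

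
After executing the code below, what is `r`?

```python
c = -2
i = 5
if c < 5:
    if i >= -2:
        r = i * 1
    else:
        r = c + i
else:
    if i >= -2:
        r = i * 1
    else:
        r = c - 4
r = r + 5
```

c=-2, i=5
c < 5 is True; i >= -2 is True
→ r = i * 1 = 5
r = 5+5 = 10

10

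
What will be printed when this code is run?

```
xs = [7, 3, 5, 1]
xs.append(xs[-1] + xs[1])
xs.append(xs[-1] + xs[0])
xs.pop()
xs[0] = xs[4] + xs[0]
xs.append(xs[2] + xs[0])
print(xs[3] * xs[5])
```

append xs[-1]+xs[1] = 1+3 = 4 → [7, 3, 5, 1, 4]
append xs[-1]+xs[0] = 4+7 = 11 → [7, 3, 5, 1, 4, 11]
pop() removes 11 → [7, 3, 5, 1, 4]
xs[0] = xs[4]+xs[0] = 4+7 = 11 → [11, 3, 5, 1, 4]
append xs[2]+xs[0] = 5+11 = 16 → [11, 3, 5, 1, 4, 16]
xs[3]*xs[5] = 1*16 = 16

16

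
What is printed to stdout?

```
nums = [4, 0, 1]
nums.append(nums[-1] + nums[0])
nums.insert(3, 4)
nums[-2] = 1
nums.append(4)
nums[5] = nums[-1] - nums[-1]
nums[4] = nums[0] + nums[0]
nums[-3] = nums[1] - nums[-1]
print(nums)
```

[4, 0, 1, 0, 8, 0]

append nums[-1]+nums[0] = 1+4 = 5 → [4, 0, 1, 5]
insert 4 at 3 → [4, 0, 1, 4, 5]
nums[-2] = 1 → [4, 0, 1, 1, 5]
append 4 → [4, 0, 1, 1, 5, 4]
nums[5] = nums[-1]-nums[-1] = 4-4 = 0 → [4, 0, 1, 1, 5, 0]
nums[4] = nums[0]+nums[0] = 4+4 = 8 → [4, 0, 1, 1, 8, 0]
nums[-3] = nums[1]-nums[-1] = 0-0 = 0 → [4, 0, 1, 0, 8, 0]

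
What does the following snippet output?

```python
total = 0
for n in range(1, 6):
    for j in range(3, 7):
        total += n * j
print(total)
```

270

n=1,j=3: total = 0+3 = 3
n=1,j=4: total = 3+4 = 7
n=1,j=5: total = 7+5 = 12
n=1,j=6: total = 12+6 = 18
n=2,j=3: total = 18+6 = 24
n=2,j=4: total = 24+8 = 32
n=2,j=5: total = 32+10 = 42
n=2,j=6: total = 42+12 = 54
n=3,j=3: total = 54+9 = 63
n=3,j=4: total = 63+12 = 75
n=3,j=5: total = 75+15 = 90
n=3,j=6: total = 90+18 = 108
n=4,j=3: total = 108+12 = 120
n=4,j=4: total = 120+16 = 136
n=4,j=5: total = 136+20 = 156
n=4,j=6: total = 156+24 = 180
n=5,j=3: total = 180+15 = 195
n=5,j=4: total = 195+20 = 215
n=5,j=5: total = 215+25 = 240
n=5,j=6: total = 240+30 = 270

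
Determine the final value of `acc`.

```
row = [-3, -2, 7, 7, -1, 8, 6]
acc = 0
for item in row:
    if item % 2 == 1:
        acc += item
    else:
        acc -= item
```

-2

item=-3: odd, acc = 0+(-3) = -3
item=-2: not odd, acc = (-3)-(-2) = -1
item=7: odd, acc = (-1)+7 = 6
item=7: odd, acc = 6+7 = 13
item=-1: odd, acc = 13+(-1) = 12
item=8: not odd, acc = 12-8 = 4
item=6: not odd, acc = 4-6 = -2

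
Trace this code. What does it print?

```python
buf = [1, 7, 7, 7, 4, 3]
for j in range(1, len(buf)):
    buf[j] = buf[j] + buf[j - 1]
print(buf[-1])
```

j=1: buf[1] = 7+1 = 8 → [1, 8, 7, 7, 4, 3]
j=2: buf[2] = 7+8 = 15 → [1, 8, 15, 7, 4, 3]
j=3: buf[3] = 7+15 = 22 → [1, 8, 15, 22, 4, 3]
j=4: buf[4] = 4+22 = 26 → [1, 8, 15, 22, 26, 3]
j=5: buf[5] = 3+26 = 29 → [1, 8, 15, 22, 26, 29]

29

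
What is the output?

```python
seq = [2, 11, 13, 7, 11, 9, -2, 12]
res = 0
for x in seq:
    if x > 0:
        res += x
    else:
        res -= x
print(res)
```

x=2: >0, res = 0+2 = 2
x=11: >0, res = 2+11 = 13
x=13: >0, res = 13+13 = 26
x=7: >0, res = 26+7 = 33
x=11: >0, res = 33+11 = 44
x=9: >0, res = 44+9 = 53
x=-2: not >0, res = 53-(-2) = 55
x=12: >0, res = 55+12 = 67

67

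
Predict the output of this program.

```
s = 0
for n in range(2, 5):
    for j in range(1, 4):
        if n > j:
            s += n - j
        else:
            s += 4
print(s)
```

n=2,j=1: 2>1, s = 0+1 = 1
n=2,j=2: not 2>2, s = 1+4 = 5
n=2,j=3: not 2>3, s = 5+4 = 9
n=3,j=1: 3>1, s = 9+2 = 11
n=3,j=2: 3>2, s = 11+1 = 12
n=3,j=3: not 3>3, s = 12+4 = 16
n=4,j=1: 4>1, s = 16+3 = 19
n=4,j=2: 4>2, s = 19+2 = 21
n=4,j=3: 4>3, s = 21+1 = 22

22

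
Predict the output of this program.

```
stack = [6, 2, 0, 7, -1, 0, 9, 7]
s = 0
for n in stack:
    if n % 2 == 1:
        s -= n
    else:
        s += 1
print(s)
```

-18

n=6: not odd, s = 0+1 = 1
n=2: not odd, s = 1+1 = 2
n=0: not odd, s = 2+1 = 3
n=7: odd, s = 3-7 = -4
n=-1: odd, s = (-4)-(-1) = -3
n=0: not odd, s = (-3)+1 = -2
n=9: odd, s = (-2)-9 = -11
n=7: odd, s = (-11)-7 = -18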